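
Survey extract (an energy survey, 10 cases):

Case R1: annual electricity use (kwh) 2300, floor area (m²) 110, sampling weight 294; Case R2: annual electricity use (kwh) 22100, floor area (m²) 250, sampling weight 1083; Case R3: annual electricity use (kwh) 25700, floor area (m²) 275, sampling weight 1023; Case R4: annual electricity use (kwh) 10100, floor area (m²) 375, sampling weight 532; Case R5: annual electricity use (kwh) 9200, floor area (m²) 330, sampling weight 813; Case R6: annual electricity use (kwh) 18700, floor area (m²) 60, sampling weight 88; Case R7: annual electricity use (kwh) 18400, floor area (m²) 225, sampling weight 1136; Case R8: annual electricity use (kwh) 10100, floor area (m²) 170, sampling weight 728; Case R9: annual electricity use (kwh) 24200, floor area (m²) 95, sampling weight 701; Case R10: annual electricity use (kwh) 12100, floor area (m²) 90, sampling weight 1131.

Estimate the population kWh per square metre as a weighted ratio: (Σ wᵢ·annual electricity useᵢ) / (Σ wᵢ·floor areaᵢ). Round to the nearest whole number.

77

Σ wᵢ·y = 2300×294 + 22100×1083 + 25700×1023 + 10100×532 + 9200×813 + 18700×88 + 18400×1136 + 10100×728 + 24200×701 + 12100×1131
  = 676200 + 23934300 + 26291100 + 5373200 + 7479600 + 1645600 + 20902400 + 7352800 + 16964200 + 13685100 = 124304500
Σ wᵢ·x = 1605230
Ratio = 124304500 / 1605230 = 77.43719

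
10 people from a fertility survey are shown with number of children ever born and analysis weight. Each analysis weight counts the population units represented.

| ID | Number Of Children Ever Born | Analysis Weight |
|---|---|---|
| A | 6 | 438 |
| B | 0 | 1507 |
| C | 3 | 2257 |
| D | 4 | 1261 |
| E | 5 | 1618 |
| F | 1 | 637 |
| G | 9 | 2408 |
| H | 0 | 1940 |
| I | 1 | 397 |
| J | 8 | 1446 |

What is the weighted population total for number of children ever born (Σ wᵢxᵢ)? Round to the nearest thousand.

57000

Weighted total = 6×438 + 0×1507 + 3×2257 + 4×1261 + 5×1618 + 1×637 + 9×2408 + 0×1940 + 1×397 + 8×1446
  = 2628 + 0 + 6771 + 5044 + 8090 + 637 + 21672 + 0 + 397 + 11568 = 56807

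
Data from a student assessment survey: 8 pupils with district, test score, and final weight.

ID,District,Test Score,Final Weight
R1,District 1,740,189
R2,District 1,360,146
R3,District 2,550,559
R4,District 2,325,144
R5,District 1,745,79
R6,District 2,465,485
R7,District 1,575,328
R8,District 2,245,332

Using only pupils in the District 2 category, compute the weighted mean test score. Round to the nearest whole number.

District 2 rows: R3, R4, R6, R8
Weighted sum = 550×559 + 325×144 + 465×485 + 245×332
  = 307450 + 46800 + 225525 + 81340 = 661115
Sum of weights = 559 + 144 + 485 + 332 = 1520
Weighted mean = 661115 / 1520 = 434.94408

435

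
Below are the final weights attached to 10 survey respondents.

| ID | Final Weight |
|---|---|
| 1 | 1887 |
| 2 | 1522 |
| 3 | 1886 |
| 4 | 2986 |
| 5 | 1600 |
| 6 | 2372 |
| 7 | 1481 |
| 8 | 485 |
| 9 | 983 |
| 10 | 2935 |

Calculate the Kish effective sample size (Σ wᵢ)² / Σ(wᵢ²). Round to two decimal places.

Σ wᵢ = 1887 + 1522 + 1886 + 2986 + 1600 + 2372 + 1481 + 485 + 983 + 2935 = 18137
Σ wᵢ² = 3560769 + 2316484 + 3556996 + 8916196 + 2560000 + 5626384 + 2193361 + 235225 + 966289 + 8614225 = 38545929
n_eff = 18137² / 38545929 = 328950769 / 38545929 = 8.5339951

8.53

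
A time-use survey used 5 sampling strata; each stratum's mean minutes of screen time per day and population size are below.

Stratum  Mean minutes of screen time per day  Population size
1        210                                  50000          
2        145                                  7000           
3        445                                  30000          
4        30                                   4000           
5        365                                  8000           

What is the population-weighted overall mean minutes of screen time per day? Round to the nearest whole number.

282

Σ Nₕ·x̄ₕ = 210×50000 + 145×7000 + 445×30000 + 30×4000 + 365×8000
  = 10500000 + 1015000 + 13350000 + 120000 + 2920000 = 27905000
Σ Nₕ = 50000 + 7000 + 30000 + 4000 + 8000 = 99000
Overall mean = 27905000 / 99000 = 281.86869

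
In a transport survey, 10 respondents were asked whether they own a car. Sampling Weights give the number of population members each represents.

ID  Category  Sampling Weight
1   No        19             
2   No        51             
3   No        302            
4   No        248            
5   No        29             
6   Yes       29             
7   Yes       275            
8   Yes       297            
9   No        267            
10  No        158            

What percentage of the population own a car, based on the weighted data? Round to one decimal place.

Sum of weights for 'Yes' = 29 + 275 + 297 = 601
Total weight = 1675
Weighted proportion = 601 / 1675 = 0.35880597 → 35.880597%

35.9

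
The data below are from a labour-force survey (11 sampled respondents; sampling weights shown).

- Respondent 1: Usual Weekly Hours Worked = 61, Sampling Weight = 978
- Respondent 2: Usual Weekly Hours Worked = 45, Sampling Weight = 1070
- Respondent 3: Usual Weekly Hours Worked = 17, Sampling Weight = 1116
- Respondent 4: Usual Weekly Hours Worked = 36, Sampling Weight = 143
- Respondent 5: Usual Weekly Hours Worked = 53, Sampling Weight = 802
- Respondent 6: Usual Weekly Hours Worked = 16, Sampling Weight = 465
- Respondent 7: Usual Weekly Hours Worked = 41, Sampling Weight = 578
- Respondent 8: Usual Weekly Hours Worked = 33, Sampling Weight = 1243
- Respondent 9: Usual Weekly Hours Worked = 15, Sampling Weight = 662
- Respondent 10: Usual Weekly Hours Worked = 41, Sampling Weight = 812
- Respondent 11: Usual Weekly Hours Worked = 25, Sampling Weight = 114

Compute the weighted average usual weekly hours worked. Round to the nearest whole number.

Weighted sum = 292663
Sum of weights = 978 + 1070 + 1116 + 143 + 802 + 465 + 578 + 1243 + 662 + 812 + 114 = 7983
Weighted mean = 292663 / 7983 = 36.660779

37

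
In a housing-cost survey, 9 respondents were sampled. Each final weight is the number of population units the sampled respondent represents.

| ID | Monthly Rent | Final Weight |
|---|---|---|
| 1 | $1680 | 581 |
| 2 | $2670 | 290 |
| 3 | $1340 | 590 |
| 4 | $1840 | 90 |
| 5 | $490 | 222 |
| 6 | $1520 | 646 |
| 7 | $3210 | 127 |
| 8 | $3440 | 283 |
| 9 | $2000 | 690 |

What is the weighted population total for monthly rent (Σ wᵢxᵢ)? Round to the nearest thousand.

6558000

Weighted total = 6558470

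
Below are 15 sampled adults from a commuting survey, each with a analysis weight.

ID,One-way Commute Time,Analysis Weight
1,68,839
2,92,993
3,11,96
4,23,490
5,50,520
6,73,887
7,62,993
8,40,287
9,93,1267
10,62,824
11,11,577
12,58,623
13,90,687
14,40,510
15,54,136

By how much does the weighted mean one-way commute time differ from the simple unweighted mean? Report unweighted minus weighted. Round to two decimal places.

Unweighted sum = 827
Unweighted mean = 827 / 15 = 55.133333
Weighted sum = 625505
Sum of weights = 9729
Weighted mean = 625505 / 9729 = 64.292836
Difference (unweighted minus weighted) = -9.1595025

-9.16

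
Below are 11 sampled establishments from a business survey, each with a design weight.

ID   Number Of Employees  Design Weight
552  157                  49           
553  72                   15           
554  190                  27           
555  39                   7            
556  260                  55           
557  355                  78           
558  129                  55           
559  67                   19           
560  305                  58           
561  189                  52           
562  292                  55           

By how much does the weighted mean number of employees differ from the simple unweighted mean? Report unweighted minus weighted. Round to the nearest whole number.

Unweighted sum = 157 + 72 + 190 + 39 + 260 + 355 + 129 + 67 + 305 + 189 + 292 = 2055
Unweighted mean = 2055 / 11 = 186.81818
Weighted sum = 157×49 + 72×15 + 190×27 + 39×7 + 260×55 + 355×78 + 129×55 + 67×19 + 305×58 + 189×52 + 292×55
  = 7693 + 1080 + 5130 + 273 + 14300 + 27690 + 7095 + 1273 + 17690 + 9828 + 16060 = 108112
Sum of weights = 49 + 15 + 27 + 7 + 55 + 78 + 55 + 19 + 58 + 52 + 55 = 470
Weighted mean = 108112 / 470 = 230.02553
Difference (unweighted minus weighted) = -43.20735

-43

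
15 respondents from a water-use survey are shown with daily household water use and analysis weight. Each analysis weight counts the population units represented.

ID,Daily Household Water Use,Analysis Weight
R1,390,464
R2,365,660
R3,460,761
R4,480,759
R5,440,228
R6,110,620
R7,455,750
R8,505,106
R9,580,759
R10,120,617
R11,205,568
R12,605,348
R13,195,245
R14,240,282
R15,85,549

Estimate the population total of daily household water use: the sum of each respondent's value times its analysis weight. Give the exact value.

Weighted total = 2702900

2702900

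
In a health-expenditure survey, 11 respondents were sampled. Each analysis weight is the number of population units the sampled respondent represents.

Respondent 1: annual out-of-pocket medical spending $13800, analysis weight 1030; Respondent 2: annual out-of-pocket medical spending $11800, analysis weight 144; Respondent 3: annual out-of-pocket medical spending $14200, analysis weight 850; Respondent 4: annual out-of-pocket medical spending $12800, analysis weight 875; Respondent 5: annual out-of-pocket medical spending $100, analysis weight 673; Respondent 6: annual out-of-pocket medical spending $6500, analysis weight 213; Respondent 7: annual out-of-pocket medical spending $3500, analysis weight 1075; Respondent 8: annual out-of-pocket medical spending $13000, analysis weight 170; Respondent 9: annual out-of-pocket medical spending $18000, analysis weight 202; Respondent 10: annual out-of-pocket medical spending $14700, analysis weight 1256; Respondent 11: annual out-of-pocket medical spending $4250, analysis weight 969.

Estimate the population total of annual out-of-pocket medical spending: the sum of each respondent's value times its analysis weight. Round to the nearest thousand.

72825000

Weighted total = 13800×1030 + 11800×144 + 14200×850 + 12800×875 + 100×673 + 6500×213 + 3500×1075 + 13000×170 + 18000×202 + 14700×1256 + 4250×969
  = 14214000 + 1699200 + 12070000 + 11200000 + 67300 + 1384500 + 3762500 + 2210000 + 3636000 + 18463200 + 4118250 = 72824950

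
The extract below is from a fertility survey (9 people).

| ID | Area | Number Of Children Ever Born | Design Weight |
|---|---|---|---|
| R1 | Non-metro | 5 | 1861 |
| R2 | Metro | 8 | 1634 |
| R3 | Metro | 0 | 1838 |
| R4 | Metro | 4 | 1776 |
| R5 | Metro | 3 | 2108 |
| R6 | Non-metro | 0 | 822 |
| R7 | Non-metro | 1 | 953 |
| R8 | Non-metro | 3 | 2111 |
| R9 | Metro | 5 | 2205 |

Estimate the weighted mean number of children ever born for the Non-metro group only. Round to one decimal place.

Non-metro rows: R1, R6, R7, R8
Weighted sum = 5×1861 + 0×822 + 1×953 + 3×2111
  = 9305 + 0 + 953 + 6333 = 16591
Sum of weights = 1861 + 822 + 953 + 2111 = 5747
Weighted mean = 16591 / 5747 = 2.8868975

2.9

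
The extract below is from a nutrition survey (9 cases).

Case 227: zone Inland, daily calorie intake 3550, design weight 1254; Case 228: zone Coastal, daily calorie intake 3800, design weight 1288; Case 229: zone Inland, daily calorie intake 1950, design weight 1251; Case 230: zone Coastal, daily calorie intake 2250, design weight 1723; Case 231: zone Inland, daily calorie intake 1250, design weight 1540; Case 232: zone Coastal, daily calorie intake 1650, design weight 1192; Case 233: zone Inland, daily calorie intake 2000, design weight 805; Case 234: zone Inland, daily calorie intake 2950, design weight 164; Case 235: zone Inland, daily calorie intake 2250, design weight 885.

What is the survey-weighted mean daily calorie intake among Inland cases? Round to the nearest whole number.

Inland rows: 227, 229, 231, 233, 234, 235
Weighted sum = 3550×1254 + 1950×1251 + 1250×1540 + 2000×805 + 2950×164 + 2250×885
  = 4451700 + 2439450 + 1925000 + 1610000 + 483800 + 1991250 = 12901200
Sum of weights = 1254 + 1251 + 1540 + 805 + 164 + 885 = 5899
Weighted mean = 12901200 / 5899 = 2187.0147

2187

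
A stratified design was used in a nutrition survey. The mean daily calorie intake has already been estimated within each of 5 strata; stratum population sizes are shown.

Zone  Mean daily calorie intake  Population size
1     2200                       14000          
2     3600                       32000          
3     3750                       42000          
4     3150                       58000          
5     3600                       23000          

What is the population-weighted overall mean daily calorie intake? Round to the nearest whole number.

Σ Nₕ·x̄ₕ = 2200×14000 + 3600×32000 + 3750×42000 + 3150×58000 + 3600×23000
  = 569000000
Σ Nₕ = 14000 + 32000 + 42000 + 58000 + 23000 = 169000
Overall mean = 569000000 / 169000 = 3366.8639

3367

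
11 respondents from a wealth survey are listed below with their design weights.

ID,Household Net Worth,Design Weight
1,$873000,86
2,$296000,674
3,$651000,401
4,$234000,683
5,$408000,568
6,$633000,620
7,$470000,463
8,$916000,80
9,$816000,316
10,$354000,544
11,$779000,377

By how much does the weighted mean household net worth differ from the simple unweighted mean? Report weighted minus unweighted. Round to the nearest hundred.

-95200

Unweighted sum = 6430000
Unweighted mean = 6430000 / 11 = 584545.45
Weighted sum = 2354664000
Sum of weights = 86 + 674 + 401 + 683 + 568 + 620 + 463 + 80 + 316 + 544 + 377 = 4812
Weighted mean = 2354664000 / 4812 = 489331.67
Difference (weighted minus unweighted) = -95213.784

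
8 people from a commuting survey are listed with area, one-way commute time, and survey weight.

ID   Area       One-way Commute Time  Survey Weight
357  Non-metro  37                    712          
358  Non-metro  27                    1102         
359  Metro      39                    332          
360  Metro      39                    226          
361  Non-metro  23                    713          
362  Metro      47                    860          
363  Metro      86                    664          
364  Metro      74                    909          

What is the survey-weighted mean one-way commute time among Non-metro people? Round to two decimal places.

28.69

Non-metro rows: 357, 358, 361
Weighted sum = 37×712 + 27×1102 + 23×713
  = 26344 + 29754 + 16399 = 72497
Sum of weights = 2527
Weighted mean = 72497 / 2527 = 28.688959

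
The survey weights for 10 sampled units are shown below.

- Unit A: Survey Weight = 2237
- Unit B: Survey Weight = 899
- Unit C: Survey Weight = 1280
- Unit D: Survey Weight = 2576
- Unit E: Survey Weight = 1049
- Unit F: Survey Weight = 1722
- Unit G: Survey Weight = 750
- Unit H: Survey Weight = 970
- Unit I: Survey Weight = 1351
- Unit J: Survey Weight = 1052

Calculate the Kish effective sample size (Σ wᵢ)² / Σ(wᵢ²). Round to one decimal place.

8.5

Σ wᵢ = 2237 + 899 + 1280 + 2576 + 1049 + 1722 + 750 + 970 + 1351 + 1052 = 13886
Σ wᵢ² = 5004169 + 808201 + 1638400 + 6635776 + 1100401 + 2965284 + 562500 + 940900 + 1825201 + 1106704 = 22587536
n_eff = 13886² / 22587536 = 192820996 / 22587536 = 8.5366105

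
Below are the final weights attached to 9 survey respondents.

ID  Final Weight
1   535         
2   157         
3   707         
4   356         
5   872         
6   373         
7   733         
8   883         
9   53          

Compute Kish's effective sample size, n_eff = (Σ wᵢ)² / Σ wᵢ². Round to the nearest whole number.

Σ wᵢ = 535 + 157 + 707 + 356 + 872 + 373 + 733 + 883 + 53 = 4669
Σ wᵢ² = 286225 + 24649 + 499849 + 126736 + 760384 + 139129 + 537289 + 779689 + 2809 = 3156759
n_eff = 4669² / 3156759 = 21799561 / 3156759 = 6.9056779

7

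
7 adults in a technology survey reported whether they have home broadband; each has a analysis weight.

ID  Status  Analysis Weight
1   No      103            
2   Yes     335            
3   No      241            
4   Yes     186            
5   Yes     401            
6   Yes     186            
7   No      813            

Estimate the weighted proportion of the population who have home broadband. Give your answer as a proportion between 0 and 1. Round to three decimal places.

0.489

Sum of weights for 'Yes' = 335 + 186 + 401 + 186 = 1108
Total weight = 2265
Weighted proportion = 1108 / 2265 = 0.48918322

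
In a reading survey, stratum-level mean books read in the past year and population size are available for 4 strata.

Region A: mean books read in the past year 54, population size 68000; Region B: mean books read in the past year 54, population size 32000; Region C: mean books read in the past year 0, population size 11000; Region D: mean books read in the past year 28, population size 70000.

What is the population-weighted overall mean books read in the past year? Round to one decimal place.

Σ Nₕ·x̄ₕ = 54×68000 + 54×32000 + 0×11000 + 28×70000
  = 3672000 + 1728000 + 0 + 1960000 = 7360000
Σ Nₕ = 181000
Overall mean = 7360000 / 181000 = 40.662983

40.7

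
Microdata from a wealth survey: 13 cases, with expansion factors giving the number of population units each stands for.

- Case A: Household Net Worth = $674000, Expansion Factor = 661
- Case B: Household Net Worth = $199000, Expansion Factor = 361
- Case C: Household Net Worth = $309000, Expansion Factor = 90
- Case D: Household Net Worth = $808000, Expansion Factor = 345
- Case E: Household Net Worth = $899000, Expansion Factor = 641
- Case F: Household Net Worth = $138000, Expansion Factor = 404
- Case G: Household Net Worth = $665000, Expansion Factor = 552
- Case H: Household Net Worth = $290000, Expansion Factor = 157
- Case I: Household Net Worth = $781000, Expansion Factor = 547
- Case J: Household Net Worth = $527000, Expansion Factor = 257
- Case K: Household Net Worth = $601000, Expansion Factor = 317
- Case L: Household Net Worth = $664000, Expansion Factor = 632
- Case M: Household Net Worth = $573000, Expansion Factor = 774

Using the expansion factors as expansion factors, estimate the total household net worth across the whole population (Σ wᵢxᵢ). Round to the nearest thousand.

3484857000

Weighted total = 3484857000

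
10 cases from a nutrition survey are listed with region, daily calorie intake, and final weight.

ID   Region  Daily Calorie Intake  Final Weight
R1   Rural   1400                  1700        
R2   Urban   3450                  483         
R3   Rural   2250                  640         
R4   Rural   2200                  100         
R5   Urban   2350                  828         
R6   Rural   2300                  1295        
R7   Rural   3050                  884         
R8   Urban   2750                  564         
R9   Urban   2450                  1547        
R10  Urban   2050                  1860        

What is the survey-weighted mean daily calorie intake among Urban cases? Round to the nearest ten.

Urban rows: R2, R5, R8, R9, R10
Weighted sum = 3450×483 + 2350×828 + 2750×564 + 2450×1547 + 2050×1860
  = 12766300
Sum of weights = 5282
Weighted mean = 12766300 / 5282 = 2416.9443

2420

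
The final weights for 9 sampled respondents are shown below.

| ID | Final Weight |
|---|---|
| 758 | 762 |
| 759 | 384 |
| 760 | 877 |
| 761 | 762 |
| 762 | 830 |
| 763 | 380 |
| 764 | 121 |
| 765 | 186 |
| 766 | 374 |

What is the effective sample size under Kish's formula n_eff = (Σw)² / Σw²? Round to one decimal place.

7.1

Σ wᵢ = 762 + 384 + 877 + 762 + 830 + 380 + 121 + 186 + 374 = 4676
Σ wᵢ² = 580644 + 147456 + 769129 + 580644 + 688900 + 144400 + 14641 + 34596 + 139876 = 3100286
n_eff = 4676² / 3100286 = 21864976 / 3100286 = 7.0525674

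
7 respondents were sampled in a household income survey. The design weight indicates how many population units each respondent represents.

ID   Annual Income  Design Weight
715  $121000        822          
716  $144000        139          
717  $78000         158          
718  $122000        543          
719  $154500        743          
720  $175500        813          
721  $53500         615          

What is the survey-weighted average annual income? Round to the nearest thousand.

Weighted sum = 121000×822 + 144000×139 + 78000×158 + 122000×543 + 154500×743 + 175500×813 + 53500×615
  = 99462000 + 20016000 + 12324000 + 66246000 + 114793500 + 142681500 + 32902500 = 488425500
Sum of weights = 822 + 139 + 158 + 543 + 743 + 813 + 615 = 3833
Weighted mean = 488425500 / 3833 = 127426.43

127000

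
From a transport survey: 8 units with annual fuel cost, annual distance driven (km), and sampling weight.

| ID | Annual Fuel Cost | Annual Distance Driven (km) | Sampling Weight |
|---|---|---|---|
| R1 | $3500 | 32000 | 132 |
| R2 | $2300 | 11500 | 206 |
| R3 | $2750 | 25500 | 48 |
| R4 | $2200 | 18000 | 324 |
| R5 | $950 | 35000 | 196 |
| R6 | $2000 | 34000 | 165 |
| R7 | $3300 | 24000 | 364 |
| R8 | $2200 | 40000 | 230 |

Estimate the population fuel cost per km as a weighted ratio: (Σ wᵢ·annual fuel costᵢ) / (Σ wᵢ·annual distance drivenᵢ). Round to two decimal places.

Σ wᵢ·y = 3500×132 + 2300×206 + 2750×48 + 2200×324 + 950×196 + 2000×165 + 3300×364 + 2200×230
  = 462000 + 473800 + 132000 + 712800 + 186200 + 330000 + 1201200 + 506000 = 4004000
Σ wᵢ·x = 32000×132 + 11500×206 + 25500×48 + 18000×324 + 35000×196 + 34000×165 + 24000×364 + 40000×230
  = 4224000 + 2369000 + 1224000 + 5832000 + 6860000 + 5610000 + 8736000 + 9200000 = 44055000
Ratio = 4004000 / 44055000 = 0.090886392

0.09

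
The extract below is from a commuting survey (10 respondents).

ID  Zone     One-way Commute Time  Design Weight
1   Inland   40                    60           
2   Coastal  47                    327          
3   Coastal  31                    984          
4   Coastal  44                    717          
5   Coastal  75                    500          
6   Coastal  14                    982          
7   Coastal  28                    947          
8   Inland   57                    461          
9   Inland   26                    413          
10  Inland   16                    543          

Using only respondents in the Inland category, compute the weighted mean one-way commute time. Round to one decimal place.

Inland rows: 1, 8, 9, 10
Weighted sum = 40×60 + 57×461 + 26×413 + 16×543
  = 2400 + 26277 + 10738 + 8688 = 48103
Sum of weights = 60 + 461 + 413 + 543 = 1477
Weighted mean = 48103 / 1477 = 32.568043

32.6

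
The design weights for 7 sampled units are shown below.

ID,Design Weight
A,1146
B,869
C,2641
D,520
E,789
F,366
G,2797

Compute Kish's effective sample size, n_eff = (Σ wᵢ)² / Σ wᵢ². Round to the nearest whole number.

5

Σ wᵢ = 9128
Σ wᵢ² = 1313316 + 755161 + 6974881 + 270400 + 622521 + 133956 + 7823209 = 17893444
n_eff = 9128² / 17893444 = 83320384 / 17893444 = 4.6564755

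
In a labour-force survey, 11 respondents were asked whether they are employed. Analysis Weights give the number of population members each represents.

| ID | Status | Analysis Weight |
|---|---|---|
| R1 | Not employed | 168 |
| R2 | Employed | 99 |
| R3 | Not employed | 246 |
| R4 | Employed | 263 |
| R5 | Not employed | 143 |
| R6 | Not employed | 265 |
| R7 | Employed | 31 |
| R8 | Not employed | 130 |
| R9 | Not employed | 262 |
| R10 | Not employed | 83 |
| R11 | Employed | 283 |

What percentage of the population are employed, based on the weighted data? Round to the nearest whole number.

Sum of weights for 'Employed' = 99 + 263 + 31 + 283 = 676
Total weight = 1973
Weighted proportion = 676 / 1973 = 0.34262544 → 34.262544%

34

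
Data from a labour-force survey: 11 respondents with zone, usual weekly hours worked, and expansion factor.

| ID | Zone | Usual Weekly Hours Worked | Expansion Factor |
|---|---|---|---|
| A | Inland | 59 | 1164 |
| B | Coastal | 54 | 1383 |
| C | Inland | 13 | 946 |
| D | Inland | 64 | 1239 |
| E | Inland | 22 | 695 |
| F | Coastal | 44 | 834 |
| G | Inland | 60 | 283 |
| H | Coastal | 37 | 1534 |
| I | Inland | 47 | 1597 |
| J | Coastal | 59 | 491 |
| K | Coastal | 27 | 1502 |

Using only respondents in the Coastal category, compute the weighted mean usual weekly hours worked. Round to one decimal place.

41.4

Coastal rows: B, F, H, J, K
Weighted sum = 54×1383 + 44×834 + 37×1534 + 59×491 + 27×1502
  = 74682 + 36696 + 56758 + 28969 + 40554 = 237659
Sum of weights = 1383 + 834 + 1534 + 491 + 1502 = 5744
Weighted mean = 237659 / 5744 = 41.375174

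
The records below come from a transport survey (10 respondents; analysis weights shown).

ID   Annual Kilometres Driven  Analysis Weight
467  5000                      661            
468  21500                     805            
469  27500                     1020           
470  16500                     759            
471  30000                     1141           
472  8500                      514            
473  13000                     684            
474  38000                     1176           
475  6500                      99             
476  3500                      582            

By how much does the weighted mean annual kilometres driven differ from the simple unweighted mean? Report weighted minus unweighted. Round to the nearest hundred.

Unweighted sum = 5000 + 21500 + 27500 + 16500 + 30000 + 8500 + 13000 + 38000 + 6500 + 3500 = 170000
Unweighted mean = 170000 / 10 = 17000
Weighted sum = 5000×661 + 21500×805 + 27500×1020 + 16500×759 + 30000×1141 + 8500×514 + 13000×684 + 38000×1176 + 6500×99 + 3500×582
  = 3305000 + 17307500 + 28050000 + 12523500 + 34230000 + 4369000 + 8892000 + 44688000 + 643500 + 2037000 = 156045500
Sum of weights = 7441
Weighted mean = 156045500 / 7441 = 20971.039
Difference (weighted minus unweighted) = 3971.0388

4000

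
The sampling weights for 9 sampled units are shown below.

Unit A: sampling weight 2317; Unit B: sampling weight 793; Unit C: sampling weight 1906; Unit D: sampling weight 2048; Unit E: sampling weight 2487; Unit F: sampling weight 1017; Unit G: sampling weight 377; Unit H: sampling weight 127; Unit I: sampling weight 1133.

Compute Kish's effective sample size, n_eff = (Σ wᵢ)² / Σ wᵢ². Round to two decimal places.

6.62

Σ wᵢ = 2317 + 793 + 1906 + 2048 + 2487 + 1017 + 377 + 127 + 1133 = 12205
Σ wᵢ² = 5368489 + 628849 + 3632836 + 4194304 + 6185169 + 1034289 + 142129 + 16129 + 1283689 = 22485883
n_eff = 12205² / 22485883 = 148962025 / 22485883 = 6.6246909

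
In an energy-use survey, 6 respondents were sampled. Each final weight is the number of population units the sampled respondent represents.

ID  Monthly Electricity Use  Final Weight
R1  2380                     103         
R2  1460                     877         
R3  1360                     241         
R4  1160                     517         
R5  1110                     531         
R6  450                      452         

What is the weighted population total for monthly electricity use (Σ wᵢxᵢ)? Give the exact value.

3245850

Weighted total = 2380×103 + 1460×877 + 1360×241 + 1160×517 + 1110×531 + 450×452
  = 245140 + 1280420 + 327760 + 599720 + 589410 + 203400 = 3245850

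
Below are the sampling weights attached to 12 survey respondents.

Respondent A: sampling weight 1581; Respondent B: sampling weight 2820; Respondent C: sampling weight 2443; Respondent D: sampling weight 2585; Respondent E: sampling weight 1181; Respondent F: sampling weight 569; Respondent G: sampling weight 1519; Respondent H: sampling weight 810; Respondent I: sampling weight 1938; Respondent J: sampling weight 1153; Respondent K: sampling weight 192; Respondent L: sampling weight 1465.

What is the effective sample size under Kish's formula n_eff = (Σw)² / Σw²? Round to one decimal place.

Σ wᵢ = 18256
Σ wᵢ² = 35052760
n_eff = 18256² / 35052760 = 333281536 / 35052760 = 9.507997

9.5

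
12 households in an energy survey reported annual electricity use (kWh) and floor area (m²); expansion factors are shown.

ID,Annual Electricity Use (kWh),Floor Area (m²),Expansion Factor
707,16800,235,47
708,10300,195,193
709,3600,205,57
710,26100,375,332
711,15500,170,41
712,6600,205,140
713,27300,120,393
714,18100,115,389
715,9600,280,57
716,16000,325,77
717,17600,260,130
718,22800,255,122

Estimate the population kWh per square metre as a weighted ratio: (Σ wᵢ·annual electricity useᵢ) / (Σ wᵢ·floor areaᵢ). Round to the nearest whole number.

90

Σ wᵢ·y = 16800×47 + 10300×193 + 3600×57 + 26100×332 + 15500×41 + 6600×140 + 27300×393 + 18100×389 + 9600×57 + 16000×77 + 17600×130 + 22800×122
  = 789600 + 1987900 + 205200 + 8665200 + 635500 + 924000 + 10728900 + 7040900 + 547200 + 1232000 + 2288000 + 2781600 = 37826000
Σ wᵢ·x = 235×47 + 195×193 + 205×57 + 375×332 + 170×41 + 205×140 + 120×393 + 115×389 + 280×57 + 325×77 + 260×130 + 255×122
  = 11045 + 37635 + 11685 + 124500 + 6970 + 28700 + 47160 + 44735 + 15960 + 25025 + 33800 + 31110 = 418325
Ratio = 37826000 / 418325 = 90.422518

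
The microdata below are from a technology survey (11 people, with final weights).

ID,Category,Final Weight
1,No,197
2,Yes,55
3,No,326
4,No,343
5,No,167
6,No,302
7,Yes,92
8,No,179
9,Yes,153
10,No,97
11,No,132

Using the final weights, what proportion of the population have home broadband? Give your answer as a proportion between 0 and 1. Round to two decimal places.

Sum of weights for 'Yes' = 55 + 92 + 153 = 300
Total weight = 197 + 55 + 326 + 343 + 167 + 302 + 92 + 179 + 153 + 97 + 132 = 2043
Weighted proportion = 300 / 2043 = 0.14684288

0.15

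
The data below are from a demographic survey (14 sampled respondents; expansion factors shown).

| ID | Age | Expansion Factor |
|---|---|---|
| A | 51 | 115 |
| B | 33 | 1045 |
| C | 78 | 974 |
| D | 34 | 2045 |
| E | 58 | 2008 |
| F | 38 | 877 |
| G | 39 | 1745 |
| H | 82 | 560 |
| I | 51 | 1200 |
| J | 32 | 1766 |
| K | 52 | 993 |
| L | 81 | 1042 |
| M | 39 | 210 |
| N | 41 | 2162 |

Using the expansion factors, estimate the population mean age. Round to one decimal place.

Weighted sum = 800199
Sum of weights = 16742
Weighted mean = 800199 / 16742 = 47.795903

47.8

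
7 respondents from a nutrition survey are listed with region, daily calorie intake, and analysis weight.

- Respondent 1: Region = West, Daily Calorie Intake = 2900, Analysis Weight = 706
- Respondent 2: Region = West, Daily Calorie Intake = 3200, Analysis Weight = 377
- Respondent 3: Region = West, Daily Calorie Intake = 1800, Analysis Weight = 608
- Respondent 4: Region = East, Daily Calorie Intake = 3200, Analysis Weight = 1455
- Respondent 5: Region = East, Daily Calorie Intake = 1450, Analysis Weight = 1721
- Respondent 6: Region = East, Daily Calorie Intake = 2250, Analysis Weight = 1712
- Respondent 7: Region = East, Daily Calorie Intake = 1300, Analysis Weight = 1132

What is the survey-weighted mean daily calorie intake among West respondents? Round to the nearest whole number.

West rows: 1, 2, 3
Weighted sum = 2900×706 + 3200×377 + 1800×608
  = 2047400 + 1206400 + 1094400 = 4348200
Sum of weights = 706 + 377 + 608 = 1691
Weighted mean = 4348200 / 1691 = 2571.3779

2571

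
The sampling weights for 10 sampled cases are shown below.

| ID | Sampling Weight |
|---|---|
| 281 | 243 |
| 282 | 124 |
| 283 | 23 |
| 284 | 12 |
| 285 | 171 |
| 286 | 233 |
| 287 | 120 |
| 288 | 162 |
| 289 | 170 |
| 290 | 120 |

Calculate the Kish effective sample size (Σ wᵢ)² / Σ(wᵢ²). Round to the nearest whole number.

Σ wᵢ = 243 + 124 + 23 + 12 + 171 + 233 + 120 + 162 + 170 + 120 = 1378
Σ wᵢ² = 59049 + 15376 + 529 + 144 + 29241 + 54289 + 14400 + 26244 + 28900 + 14400 = 242572
n_eff = 1378² / 242572 = 1898884 / 242572 = 7.8281253

8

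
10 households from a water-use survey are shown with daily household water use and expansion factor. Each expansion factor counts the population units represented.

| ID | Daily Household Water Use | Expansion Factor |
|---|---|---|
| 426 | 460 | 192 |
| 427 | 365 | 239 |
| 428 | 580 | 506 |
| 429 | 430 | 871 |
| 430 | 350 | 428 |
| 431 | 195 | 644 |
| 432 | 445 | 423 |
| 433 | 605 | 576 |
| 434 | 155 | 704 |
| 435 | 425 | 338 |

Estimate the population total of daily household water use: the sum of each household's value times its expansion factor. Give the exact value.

1908430

Weighted total = 460×192 + 365×239 + 580×506 + 430×871 + 350×428 + 195×644 + 445×423 + 605×576 + 155×704 + 425×338
  = 1908430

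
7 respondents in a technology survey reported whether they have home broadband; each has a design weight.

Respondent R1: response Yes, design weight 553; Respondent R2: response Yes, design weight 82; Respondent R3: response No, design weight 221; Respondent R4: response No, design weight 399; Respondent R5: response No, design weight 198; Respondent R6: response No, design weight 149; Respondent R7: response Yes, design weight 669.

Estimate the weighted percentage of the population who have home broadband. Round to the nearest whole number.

57

Sum of weights for 'Yes' = 553 + 82 + 669 = 1304
Total weight = 553 + 82 + 221 + 399 + 198 + 149 + 669 = 2271
Weighted proportion = 1304 / 2271 = 0.57419639 → 57.419639%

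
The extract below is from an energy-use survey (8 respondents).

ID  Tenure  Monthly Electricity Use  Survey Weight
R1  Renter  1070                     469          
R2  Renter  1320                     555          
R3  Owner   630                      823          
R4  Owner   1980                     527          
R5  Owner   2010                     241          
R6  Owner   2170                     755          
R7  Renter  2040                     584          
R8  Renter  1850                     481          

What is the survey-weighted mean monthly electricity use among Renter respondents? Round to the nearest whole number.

Renter rows: R1, R2, R7, R8
Weighted sum = 1070×469 + 1320×555 + 2040×584 + 1850×481
  = 501830 + 732600 + 1191360 + 889850 = 3315640
Sum of weights = 469 + 555 + 584 + 481 = 2089
Weighted mean = 3315640 / 2089 = 1587.19

1587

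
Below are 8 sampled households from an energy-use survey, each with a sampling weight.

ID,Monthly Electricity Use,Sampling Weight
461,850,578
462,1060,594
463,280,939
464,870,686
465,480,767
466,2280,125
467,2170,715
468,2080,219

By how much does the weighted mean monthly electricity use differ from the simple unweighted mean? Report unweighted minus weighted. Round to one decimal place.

Unweighted sum = 850 + 1060 + 280 + 870 + 480 + 2280 + 2170 + 2080 = 10070
Unweighted mean = 10070 / 8 = 1258.75
Weighted sum = 850×578 + 1060×594 + 280×939 + 870×686 + 480×767 + 2280×125 + 2170×715 + 2080×219
  = 491300 + 629640 + 262920 + 596820 + 368160 + 285000 + 1551550 + 455520 = 4640910
Sum of weights = 578 + 594 + 939 + 686 + 767 + 125 + 715 + 219 = 4623
Weighted mean = 4640910 / 4623 = 1003.8741
Difference (unweighted minus weighted) = 254.87589

254.9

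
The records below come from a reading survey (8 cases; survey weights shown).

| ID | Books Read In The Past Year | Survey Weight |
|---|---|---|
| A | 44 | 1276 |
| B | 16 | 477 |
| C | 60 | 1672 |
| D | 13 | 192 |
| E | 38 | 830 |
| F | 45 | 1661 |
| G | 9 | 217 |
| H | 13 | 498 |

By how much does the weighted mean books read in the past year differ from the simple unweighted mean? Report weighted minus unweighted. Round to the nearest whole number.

Unweighted sum = 44 + 16 + 60 + 13 + 38 + 45 + 9 + 13 = 238
Unweighted mean = 238 / 8 = 29.75
Weighted sum = 44×1276 + 16×477 + 60×1672 + 13×192 + 38×830 + 45×1661 + 9×217 + 13×498
  = 56144 + 7632 + 100320 + 2496 + 31540 + 74745 + 1953 + 6474 = 281304
Sum of weights = 1276 + 477 + 1672 + 192 + 830 + 1661 + 217 + 498 = 6823
Weighted mean = 281304 / 6823 = 41.228785
Difference (weighted minus unweighted) = 11.478785

11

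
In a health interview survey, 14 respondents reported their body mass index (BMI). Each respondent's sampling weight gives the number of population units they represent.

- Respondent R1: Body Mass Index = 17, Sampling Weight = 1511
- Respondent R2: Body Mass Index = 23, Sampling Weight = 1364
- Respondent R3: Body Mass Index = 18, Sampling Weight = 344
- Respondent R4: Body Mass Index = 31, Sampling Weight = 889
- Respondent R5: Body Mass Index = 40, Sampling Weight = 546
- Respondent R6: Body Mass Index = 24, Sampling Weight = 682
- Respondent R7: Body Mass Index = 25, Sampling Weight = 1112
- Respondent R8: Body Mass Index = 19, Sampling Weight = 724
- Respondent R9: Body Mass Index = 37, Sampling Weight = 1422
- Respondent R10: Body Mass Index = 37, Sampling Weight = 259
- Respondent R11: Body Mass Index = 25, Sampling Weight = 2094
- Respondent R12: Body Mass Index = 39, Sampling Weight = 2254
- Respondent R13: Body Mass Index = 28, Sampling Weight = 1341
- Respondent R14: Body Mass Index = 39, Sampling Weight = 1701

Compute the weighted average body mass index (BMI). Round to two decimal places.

29.36

Weighted sum = 476914
Sum of weights = 16243
Weighted mean = 476914 / 16243 = 29.361202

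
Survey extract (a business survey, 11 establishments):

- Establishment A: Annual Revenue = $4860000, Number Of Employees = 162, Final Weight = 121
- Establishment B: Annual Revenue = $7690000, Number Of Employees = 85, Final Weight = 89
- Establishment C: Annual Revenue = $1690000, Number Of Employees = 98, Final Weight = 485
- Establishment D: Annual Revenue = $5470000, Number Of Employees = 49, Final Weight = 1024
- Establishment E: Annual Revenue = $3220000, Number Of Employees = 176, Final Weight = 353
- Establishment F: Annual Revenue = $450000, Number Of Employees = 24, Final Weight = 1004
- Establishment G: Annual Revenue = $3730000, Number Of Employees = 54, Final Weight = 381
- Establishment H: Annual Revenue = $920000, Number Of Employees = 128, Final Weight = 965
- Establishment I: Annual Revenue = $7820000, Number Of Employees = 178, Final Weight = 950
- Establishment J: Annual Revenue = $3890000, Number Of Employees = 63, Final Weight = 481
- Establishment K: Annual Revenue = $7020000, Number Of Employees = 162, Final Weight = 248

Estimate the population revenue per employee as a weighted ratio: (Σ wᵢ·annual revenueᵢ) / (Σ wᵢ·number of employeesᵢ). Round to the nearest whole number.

Σ wᵢ·y = 4860000×121 + 7690000×89 + 1690000×485 + 5470000×1024 + 3220000×353 + 450000×1004 + 3730000×381 + 920000×965 + 7820000×950 + 3890000×481 + 7020000×248
  = 588060000 + 684410000 + 819650000 + 5601280000 + 1136660000 + 451800000 + 1421130000 + 887800000 + 7429000000 + 1871090000 + 1740960000 = 22631840000
Σ wᵢ·x = 162×121 + 85×89 + 98×485 + 49×1024 + 176×353 + 24×1004 + 54×381 + 128×965 + 178×950 + 63×481 + 162×248
  = 594770
Ratio = 22631840000 / 594770 = 38051.415

38051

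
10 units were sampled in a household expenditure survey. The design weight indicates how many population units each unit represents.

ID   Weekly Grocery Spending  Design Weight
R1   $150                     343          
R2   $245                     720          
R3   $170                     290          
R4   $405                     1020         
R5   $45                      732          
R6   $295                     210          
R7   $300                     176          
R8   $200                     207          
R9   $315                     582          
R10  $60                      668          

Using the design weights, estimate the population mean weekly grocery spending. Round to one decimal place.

Weighted sum = 150×343 + 245×720 + 170×290 + 405×1020 + 45×732 + 295×210 + 300×176 + 200×207 + 315×582 + 60×668
  = 51450 + 176400 + 49300 + 413100 + 32940 + 61950 + 52800 + 41400 + 183330 + 40080 = 1102750
Sum of weights = 343 + 720 + 290 + 1020 + 732 + 210 + 176 + 207 + 582 + 668 = 4948
Weighted mean = 1102750 / 4948 = 222.86783

222.9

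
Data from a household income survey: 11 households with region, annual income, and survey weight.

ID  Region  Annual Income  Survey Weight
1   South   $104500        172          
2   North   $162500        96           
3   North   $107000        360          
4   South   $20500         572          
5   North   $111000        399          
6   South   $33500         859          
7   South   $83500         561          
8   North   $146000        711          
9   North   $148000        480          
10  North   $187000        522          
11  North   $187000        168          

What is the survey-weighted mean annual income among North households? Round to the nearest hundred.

147000

North rows: 2, 3, 5, 8, 9, 10, 11
Weighted sum = 162500×96 + 107000×360 + 111000×399 + 146000×711 + 148000×480 + 187000×522 + 187000×168
  = 15600000 + 38520000 + 44289000 + 103806000 + 71040000 + 97614000 + 31416000 = 402285000
Sum of weights = 2736
Weighted mean = 402285000 / 2736 = 147033.99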